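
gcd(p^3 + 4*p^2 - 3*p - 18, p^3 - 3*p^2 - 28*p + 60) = p - 2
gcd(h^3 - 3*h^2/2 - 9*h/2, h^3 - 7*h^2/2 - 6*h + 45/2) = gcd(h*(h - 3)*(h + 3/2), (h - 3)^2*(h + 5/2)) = h - 3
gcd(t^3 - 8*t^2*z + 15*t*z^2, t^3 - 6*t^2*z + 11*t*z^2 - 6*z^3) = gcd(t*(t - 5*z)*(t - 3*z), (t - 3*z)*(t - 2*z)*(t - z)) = -t + 3*z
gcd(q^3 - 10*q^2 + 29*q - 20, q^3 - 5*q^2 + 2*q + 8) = q - 4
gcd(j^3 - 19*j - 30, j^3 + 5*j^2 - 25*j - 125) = j - 5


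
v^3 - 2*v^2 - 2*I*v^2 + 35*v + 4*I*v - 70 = (v - 2)*(v - 7*I)*(v + 5*I)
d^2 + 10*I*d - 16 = (d + 2*I)*(d + 8*I)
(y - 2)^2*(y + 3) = y^3 - y^2 - 8*y + 12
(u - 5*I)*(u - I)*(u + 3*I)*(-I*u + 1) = -I*u^4 - 2*u^3 - 16*I*u^2 - 2*u - 15*I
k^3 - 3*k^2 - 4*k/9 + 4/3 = (k - 3)*(k - 2/3)*(k + 2/3)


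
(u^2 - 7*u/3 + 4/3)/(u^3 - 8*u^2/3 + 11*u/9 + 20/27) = 9*(u - 1)/(9*u^2 - 12*u - 5)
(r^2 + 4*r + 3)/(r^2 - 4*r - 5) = (r + 3)/(r - 5)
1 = 1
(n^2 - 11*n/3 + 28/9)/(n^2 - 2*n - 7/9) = (3*n - 4)/(3*n + 1)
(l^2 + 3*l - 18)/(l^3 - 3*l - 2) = (-l^2 - 3*l + 18)/(-l^3 + 3*l + 2)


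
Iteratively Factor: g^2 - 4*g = (g)*(g - 4)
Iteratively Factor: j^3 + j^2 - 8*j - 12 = (j + 2)*(j^2 - j - 6) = (j + 2)^2*(j - 3)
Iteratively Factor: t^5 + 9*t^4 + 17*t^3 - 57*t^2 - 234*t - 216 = (t - 3)*(t^4 + 12*t^3 + 53*t^2 + 102*t + 72) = (t - 3)*(t + 2)*(t^3 + 10*t^2 + 33*t + 36) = (t - 3)*(t + 2)*(t + 3)*(t^2 + 7*t + 12) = (t - 3)*(t + 2)*(t + 3)*(t + 4)*(t + 3)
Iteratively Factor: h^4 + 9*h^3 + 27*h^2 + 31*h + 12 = (h + 1)*(h^3 + 8*h^2 + 19*h + 12) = (h + 1)^2*(h^2 + 7*h + 12) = (h + 1)^2*(h + 3)*(h + 4)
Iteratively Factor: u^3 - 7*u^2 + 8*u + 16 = (u - 4)*(u^2 - 3*u - 4) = (u - 4)*(u + 1)*(u - 4)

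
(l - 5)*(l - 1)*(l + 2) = l^3 - 4*l^2 - 7*l + 10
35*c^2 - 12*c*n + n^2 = (-7*c + n)*(-5*c + n)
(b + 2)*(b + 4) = b^2 + 6*b + 8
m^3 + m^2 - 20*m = m*(m - 4)*(m + 5)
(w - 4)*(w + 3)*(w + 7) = w^3 + 6*w^2 - 19*w - 84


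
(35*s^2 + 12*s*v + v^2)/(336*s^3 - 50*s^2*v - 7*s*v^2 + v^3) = (5*s + v)/(48*s^2 - 14*s*v + v^2)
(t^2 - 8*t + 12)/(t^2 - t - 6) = (-t^2 + 8*t - 12)/(-t^2 + t + 6)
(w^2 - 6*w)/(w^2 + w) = (w - 6)/(w + 1)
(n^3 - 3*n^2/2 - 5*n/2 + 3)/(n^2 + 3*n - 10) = (2*n^2 + n - 3)/(2*(n + 5))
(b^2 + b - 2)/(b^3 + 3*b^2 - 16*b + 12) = (b + 2)/(b^2 + 4*b - 12)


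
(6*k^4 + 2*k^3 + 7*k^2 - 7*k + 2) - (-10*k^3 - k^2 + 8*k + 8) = 6*k^4 + 12*k^3 + 8*k^2 - 15*k - 6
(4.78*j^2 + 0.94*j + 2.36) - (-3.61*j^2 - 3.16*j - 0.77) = 8.39*j^2 + 4.1*j + 3.13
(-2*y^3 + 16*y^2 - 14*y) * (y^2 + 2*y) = -2*y^5 + 12*y^4 + 18*y^3 - 28*y^2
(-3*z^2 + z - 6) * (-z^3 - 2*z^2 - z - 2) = 3*z^5 + 5*z^4 + 7*z^3 + 17*z^2 + 4*z + 12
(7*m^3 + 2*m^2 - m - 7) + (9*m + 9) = 7*m^3 + 2*m^2 + 8*m + 2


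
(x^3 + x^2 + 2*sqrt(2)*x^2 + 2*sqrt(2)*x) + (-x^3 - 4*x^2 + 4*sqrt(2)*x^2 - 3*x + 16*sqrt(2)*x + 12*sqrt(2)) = -3*x^2 + 6*sqrt(2)*x^2 - 3*x + 18*sqrt(2)*x + 12*sqrt(2)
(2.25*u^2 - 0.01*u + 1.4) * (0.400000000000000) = 0.9*u^2 - 0.004*u + 0.56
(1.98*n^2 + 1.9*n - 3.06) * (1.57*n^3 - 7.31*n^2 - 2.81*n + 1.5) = 3.1086*n^5 - 11.4908*n^4 - 24.257*n^3 + 19.9996*n^2 + 11.4486*n - 4.59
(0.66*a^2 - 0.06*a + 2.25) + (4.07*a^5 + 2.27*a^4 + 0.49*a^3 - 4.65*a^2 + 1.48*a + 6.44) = 4.07*a^5 + 2.27*a^4 + 0.49*a^3 - 3.99*a^2 + 1.42*a + 8.69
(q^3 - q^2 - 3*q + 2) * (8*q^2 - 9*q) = 8*q^5 - 17*q^4 - 15*q^3 + 43*q^2 - 18*q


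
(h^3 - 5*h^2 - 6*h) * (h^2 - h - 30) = h^5 - 6*h^4 - 31*h^3 + 156*h^2 + 180*h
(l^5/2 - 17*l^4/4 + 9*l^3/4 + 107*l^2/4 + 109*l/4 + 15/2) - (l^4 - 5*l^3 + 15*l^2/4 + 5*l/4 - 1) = l^5/2 - 21*l^4/4 + 29*l^3/4 + 23*l^2 + 26*l + 17/2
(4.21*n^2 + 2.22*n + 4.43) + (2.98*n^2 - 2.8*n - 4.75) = 7.19*n^2 - 0.58*n - 0.32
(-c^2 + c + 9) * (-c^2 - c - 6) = c^4 - 4*c^2 - 15*c - 54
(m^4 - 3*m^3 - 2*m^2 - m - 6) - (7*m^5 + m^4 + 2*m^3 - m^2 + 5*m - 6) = -7*m^5 - 5*m^3 - m^2 - 6*m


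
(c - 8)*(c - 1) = c^2 - 9*c + 8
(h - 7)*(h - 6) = h^2 - 13*h + 42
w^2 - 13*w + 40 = (w - 8)*(w - 5)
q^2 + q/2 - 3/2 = (q - 1)*(q + 3/2)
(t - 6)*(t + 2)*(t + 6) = t^3 + 2*t^2 - 36*t - 72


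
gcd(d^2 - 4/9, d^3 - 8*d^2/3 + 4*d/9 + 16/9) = d + 2/3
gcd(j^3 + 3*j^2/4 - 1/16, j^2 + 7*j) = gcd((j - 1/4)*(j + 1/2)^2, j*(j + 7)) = 1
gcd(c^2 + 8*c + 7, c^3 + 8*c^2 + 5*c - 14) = c + 7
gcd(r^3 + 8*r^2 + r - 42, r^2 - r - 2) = r - 2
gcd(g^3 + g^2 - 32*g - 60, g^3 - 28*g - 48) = g^2 - 4*g - 12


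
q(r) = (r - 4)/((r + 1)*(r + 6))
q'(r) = -(r - 4)/((r + 1)*(r + 6)^2) - (r - 4)/((r + 1)^2*(r + 6)) + 1/((r + 1)*(r + 6))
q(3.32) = -0.02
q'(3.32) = 0.03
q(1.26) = -0.17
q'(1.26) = 0.16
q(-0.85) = -6.28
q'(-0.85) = 44.37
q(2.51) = -0.05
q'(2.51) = 0.05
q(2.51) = -0.05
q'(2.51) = 0.05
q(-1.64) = 2.02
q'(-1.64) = 2.34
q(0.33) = -0.44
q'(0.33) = 0.52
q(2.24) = -0.07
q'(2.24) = 0.07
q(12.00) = 0.03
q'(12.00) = 0.00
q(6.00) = 0.02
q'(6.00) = 0.01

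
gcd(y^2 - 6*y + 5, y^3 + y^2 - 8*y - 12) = 1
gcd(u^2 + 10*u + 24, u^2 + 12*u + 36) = u + 6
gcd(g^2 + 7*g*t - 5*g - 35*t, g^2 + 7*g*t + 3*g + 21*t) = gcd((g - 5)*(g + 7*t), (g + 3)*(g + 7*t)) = g + 7*t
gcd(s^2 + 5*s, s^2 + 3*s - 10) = s + 5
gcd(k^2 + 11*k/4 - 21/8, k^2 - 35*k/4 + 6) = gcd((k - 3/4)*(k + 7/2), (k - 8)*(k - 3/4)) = k - 3/4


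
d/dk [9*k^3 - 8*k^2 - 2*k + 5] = 27*k^2 - 16*k - 2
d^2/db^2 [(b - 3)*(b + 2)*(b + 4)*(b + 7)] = 12*b^2 + 60*b + 22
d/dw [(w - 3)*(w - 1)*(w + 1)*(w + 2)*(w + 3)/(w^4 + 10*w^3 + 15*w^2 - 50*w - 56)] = (w^6 + 18*w^5 + 38*w^4 - 194*w^3 - 207*w^2 + 908*w + 396)/(w^6 + 18*w^5 + 93*w^4 - 4*w^3 - 972*w^2 - 672*w + 3136)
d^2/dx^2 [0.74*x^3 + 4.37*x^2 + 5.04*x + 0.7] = 4.44*x + 8.74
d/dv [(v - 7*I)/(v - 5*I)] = 2*I/(v - 5*I)^2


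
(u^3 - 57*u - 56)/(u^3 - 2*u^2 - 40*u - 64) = (u^2 + 8*u + 7)/(u^2 + 6*u + 8)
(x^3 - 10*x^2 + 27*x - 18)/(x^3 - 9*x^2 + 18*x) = (x - 1)/x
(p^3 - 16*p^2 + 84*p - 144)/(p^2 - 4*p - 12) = (p^2 - 10*p + 24)/(p + 2)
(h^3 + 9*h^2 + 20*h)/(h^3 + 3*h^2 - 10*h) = (h + 4)/(h - 2)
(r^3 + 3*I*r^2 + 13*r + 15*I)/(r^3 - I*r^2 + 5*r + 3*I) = (r + 5*I)/(r + I)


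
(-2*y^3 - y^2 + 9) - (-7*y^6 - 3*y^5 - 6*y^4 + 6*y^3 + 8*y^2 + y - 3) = 7*y^6 + 3*y^5 + 6*y^4 - 8*y^3 - 9*y^2 - y + 12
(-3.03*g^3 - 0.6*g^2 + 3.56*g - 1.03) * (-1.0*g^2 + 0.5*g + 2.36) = 3.03*g^5 - 0.915*g^4 - 11.0108*g^3 + 1.394*g^2 + 7.8866*g - 2.4308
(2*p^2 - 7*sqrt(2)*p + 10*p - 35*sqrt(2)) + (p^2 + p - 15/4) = 3*p^2 - 7*sqrt(2)*p + 11*p - 35*sqrt(2) - 15/4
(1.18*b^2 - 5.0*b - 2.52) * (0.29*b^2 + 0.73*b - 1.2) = 0.3422*b^4 - 0.5886*b^3 - 5.7968*b^2 + 4.1604*b + 3.024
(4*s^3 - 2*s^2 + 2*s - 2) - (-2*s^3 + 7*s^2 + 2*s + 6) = 6*s^3 - 9*s^2 - 8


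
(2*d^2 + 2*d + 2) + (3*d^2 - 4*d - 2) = 5*d^2 - 2*d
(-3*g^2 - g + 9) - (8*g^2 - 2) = -11*g^2 - g + 11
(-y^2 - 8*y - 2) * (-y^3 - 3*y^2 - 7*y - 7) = y^5 + 11*y^4 + 33*y^3 + 69*y^2 + 70*y + 14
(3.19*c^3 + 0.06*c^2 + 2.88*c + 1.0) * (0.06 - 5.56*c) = -17.7364*c^4 - 0.1422*c^3 - 16.0092*c^2 - 5.3872*c + 0.06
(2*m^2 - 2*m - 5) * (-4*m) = -8*m^3 + 8*m^2 + 20*m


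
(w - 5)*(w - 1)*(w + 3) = w^3 - 3*w^2 - 13*w + 15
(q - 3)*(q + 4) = q^2 + q - 12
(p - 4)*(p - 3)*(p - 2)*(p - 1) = p^4 - 10*p^3 + 35*p^2 - 50*p + 24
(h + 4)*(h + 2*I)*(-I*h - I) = -I*h^3 + 2*h^2 - 5*I*h^2 + 10*h - 4*I*h + 8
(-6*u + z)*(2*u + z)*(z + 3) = -12*u^2*z - 36*u^2 - 4*u*z^2 - 12*u*z + z^3 + 3*z^2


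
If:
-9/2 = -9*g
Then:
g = 1/2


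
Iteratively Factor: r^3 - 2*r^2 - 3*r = (r)*(r^2 - 2*r - 3) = r*(r + 1)*(r - 3)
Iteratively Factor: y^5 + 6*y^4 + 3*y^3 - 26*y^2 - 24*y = (y - 2)*(y^4 + 8*y^3 + 19*y^2 + 12*y) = y*(y - 2)*(y^3 + 8*y^2 + 19*y + 12) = y*(y - 2)*(y + 1)*(y^2 + 7*y + 12) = y*(y - 2)*(y + 1)*(y + 3)*(y + 4)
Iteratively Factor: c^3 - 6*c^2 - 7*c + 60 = (c - 5)*(c^2 - c - 12) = (c - 5)*(c + 3)*(c - 4)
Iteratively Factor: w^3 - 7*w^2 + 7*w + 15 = (w + 1)*(w^2 - 8*w + 15) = (w - 3)*(w + 1)*(w - 5)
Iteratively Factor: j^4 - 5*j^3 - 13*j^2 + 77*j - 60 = (j - 1)*(j^3 - 4*j^2 - 17*j + 60) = (j - 3)*(j - 1)*(j^2 - j - 20) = (j - 5)*(j - 3)*(j - 1)*(j + 4)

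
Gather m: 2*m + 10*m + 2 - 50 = 12*m - 48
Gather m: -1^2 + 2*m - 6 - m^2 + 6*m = -m^2 + 8*m - 7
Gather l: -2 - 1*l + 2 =-l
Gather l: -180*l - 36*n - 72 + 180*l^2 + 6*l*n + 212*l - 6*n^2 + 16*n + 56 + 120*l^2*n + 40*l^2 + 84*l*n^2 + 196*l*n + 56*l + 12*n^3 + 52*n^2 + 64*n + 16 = l^2*(120*n + 220) + l*(84*n^2 + 202*n + 88) + 12*n^3 + 46*n^2 + 44*n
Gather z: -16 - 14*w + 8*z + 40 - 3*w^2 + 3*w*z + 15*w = -3*w^2 + w + z*(3*w + 8) + 24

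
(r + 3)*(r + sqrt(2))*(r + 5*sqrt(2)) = r^3 + 3*r^2 + 6*sqrt(2)*r^2 + 10*r + 18*sqrt(2)*r + 30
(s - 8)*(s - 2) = s^2 - 10*s + 16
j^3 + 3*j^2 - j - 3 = (j - 1)*(j + 1)*(j + 3)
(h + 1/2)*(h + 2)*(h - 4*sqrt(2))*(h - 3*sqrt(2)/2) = h^4 - 11*sqrt(2)*h^3/2 + 5*h^3/2 - 55*sqrt(2)*h^2/4 + 13*h^2 - 11*sqrt(2)*h/2 + 30*h + 12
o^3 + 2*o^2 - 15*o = o*(o - 3)*(o + 5)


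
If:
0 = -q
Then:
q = 0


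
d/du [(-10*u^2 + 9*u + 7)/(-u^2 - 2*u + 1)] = (29*u^2 - 6*u + 23)/(u^4 + 4*u^3 + 2*u^2 - 4*u + 1)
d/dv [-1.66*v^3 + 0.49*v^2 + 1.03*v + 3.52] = -4.98*v^2 + 0.98*v + 1.03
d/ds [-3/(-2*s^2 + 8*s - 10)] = 3*(2 - s)/(s^2 - 4*s + 5)^2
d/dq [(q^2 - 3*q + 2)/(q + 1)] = (q^2 + 2*q - 5)/(q^2 + 2*q + 1)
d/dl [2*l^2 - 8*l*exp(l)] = -8*l*exp(l) + 4*l - 8*exp(l)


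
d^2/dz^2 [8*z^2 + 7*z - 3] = 16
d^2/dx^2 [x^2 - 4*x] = 2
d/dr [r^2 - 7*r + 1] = 2*r - 7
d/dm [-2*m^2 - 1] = -4*m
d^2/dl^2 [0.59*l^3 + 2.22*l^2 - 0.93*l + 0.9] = 3.54*l + 4.44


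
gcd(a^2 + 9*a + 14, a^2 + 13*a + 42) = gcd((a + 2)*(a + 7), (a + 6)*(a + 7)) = a + 7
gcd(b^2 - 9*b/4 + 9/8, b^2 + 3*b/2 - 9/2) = b - 3/2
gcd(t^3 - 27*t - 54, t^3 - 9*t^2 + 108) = t^2 - 3*t - 18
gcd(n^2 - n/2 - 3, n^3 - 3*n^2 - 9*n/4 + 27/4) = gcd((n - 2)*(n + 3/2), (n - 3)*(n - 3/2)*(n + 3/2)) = n + 3/2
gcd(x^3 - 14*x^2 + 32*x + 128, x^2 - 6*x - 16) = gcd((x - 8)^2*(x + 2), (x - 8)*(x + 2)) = x^2 - 6*x - 16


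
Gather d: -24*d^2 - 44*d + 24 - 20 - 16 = -24*d^2 - 44*d - 12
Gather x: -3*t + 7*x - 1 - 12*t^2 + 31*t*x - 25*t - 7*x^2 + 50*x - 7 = -12*t^2 - 28*t - 7*x^2 + x*(31*t + 57) - 8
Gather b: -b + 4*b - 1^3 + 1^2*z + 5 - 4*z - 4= 3*b - 3*z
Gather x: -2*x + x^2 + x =x^2 - x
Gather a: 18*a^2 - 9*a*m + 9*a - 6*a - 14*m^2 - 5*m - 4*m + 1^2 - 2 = 18*a^2 + a*(3 - 9*m) - 14*m^2 - 9*m - 1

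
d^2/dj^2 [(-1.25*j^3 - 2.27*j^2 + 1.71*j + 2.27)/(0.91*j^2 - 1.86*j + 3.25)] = (1.77635683940025e-15*j^4 - 6.10755200000001*j^3 + 96.897372*j^2 - 132.615912*j - 25.000316)/(0.753571*j^6 - 4.620798*j^5 + 17.518683*j^4 - 39.440556*j^3 + 62.566725*j^2 - 58.93875*j + 34.328125)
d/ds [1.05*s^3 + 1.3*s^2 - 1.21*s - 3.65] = 3.15*s^2 + 2.6*s - 1.21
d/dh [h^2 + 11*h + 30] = 2*h + 11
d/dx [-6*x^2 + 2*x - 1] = 2 - 12*x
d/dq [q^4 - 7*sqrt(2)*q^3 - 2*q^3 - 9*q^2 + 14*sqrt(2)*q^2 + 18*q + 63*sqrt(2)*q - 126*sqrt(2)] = 4*q^3 - 21*sqrt(2)*q^2 - 6*q^2 - 18*q + 28*sqrt(2)*q + 18 + 63*sqrt(2)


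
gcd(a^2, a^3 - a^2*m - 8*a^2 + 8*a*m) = a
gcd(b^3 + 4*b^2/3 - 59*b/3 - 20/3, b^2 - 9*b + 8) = 1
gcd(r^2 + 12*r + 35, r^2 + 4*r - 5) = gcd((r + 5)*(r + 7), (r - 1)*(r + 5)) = r + 5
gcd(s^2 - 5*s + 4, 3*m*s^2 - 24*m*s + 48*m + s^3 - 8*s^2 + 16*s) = s - 4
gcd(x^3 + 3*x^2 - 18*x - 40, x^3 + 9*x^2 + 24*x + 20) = x^2 + 7*x + 10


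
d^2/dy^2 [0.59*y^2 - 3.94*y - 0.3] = 1.18000000000000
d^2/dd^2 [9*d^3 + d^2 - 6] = 54*d + 2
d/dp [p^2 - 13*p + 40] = 2*p - 13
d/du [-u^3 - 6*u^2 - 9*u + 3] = -3*u^2 - 12*u - 9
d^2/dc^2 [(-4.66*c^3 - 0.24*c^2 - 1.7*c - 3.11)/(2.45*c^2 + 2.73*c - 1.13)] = (-112.461468*c^3 - 29.739486*c^2 - 188.748234*c - 74.67868)/(14.706125*c^6 + 49.160475*c^5 + 34.43034*c^4 - 25.001613*c^3 - 15.880116*c^2 + 10.457811*c - 1.442897)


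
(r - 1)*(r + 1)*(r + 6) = r^3 + 6*r^2 - r - 6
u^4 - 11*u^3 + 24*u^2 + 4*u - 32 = (u - 8)*(u - 2)^2*(u + 1)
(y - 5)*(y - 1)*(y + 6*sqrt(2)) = y^3 - 6*y^2 + 6*sqrt(2)*y^2 - 36*sqrt(2)*y + 5*y + 30*sqrt(2)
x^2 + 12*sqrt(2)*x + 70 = (x + 5*sqrt(2))*(x + 7*sqrt(2))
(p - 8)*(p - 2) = p^2 - 10*p + 16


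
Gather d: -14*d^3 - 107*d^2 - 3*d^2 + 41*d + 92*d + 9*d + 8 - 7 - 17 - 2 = -14*d^3 - 110*d^2 + 142*d - 18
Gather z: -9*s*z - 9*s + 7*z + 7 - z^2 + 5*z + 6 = -9*s - z^2 + z*(12 - 9*s) + 13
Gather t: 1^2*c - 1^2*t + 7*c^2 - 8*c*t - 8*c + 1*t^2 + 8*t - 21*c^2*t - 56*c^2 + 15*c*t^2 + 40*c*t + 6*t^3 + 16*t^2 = -49*c^2 - 7*c + 6*t^3 + t^2*(15*c + 17) + t*(-21*c^2 + 32*c + 7)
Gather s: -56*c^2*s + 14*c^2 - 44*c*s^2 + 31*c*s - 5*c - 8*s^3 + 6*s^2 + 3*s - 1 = 14*c^2 - 5*c - 8*s^3 + s^2*(6 - 44*c) + s*(-56*c^2 + 31*c + 3) - 1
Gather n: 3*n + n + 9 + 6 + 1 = 4*n + 16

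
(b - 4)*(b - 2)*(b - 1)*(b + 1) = b^4 - 6*b^3 + 7*b^2 + 6*b - 8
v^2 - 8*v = v*(v - 8)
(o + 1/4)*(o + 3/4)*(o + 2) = o^3 + 3*o^2 + 35*o/16 + 3/8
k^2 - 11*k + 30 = (k - 6)*(k - 5)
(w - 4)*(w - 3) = w^2 - 7*w + 12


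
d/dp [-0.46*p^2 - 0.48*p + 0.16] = -0.92*p - 0.48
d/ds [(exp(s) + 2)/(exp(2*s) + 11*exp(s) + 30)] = (-(exp(s) + 2)*(2*exp(s) + 11) + exp(2*s) + 11*exp(s) + 30)*exp(s)/(exp(2*s) + 11*exp(s) + 30)^2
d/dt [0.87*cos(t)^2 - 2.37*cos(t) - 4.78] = (2.37 - 1.74*cos(t))*sin(t)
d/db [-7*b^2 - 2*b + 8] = -14*b - 2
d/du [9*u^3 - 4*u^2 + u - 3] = 27*u^2 - 8*u + 1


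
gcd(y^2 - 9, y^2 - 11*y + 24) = y - 3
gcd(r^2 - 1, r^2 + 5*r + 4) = r + 1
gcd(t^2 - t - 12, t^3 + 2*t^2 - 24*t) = t - 4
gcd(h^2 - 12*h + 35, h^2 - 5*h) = h - 5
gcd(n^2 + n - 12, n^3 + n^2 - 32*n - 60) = 1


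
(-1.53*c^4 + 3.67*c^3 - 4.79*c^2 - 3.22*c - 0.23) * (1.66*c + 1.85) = -2.5398*c^5 + 3.2617*c^4 - 1.1619*c^3 - 14.2067*c^2 - 6.3388*c - 0.4255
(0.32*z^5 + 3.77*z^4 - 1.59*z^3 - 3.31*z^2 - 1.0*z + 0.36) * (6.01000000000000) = 1.9232*z^5 + 22.6577*z^4 - 9.5559*z^3 - 19.8931*z^2 - 6.01*z + 2.1636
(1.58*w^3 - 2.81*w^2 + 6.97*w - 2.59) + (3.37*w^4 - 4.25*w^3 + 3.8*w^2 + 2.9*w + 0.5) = 3.37*w^4 - 2.67*w^3 + 0.99*w^2 + 9.87*w - 2.09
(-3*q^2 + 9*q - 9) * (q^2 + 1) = -3*q^4 + 9*q^3 - 12*q^2 + 9*q - 9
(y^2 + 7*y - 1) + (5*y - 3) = y^2 + 12*y - 4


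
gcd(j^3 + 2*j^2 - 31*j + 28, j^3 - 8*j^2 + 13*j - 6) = j - 1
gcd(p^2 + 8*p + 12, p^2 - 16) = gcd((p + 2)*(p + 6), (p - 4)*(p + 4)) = 1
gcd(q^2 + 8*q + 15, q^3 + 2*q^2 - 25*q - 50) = q + 5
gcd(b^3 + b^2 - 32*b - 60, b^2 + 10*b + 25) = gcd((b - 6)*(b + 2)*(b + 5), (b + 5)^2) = b + 5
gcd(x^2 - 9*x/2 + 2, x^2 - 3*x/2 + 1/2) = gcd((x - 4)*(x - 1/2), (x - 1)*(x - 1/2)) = x - 1/2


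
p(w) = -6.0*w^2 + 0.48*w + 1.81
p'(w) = 0.48 - 12.0*w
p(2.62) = -38.12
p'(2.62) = -30.96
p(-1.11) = -6.12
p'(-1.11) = 13.80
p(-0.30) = 1.13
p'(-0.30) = 4.08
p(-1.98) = -22.66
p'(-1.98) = 24.24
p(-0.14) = 1.63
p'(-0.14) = 2.16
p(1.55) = -11.86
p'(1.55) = -18.12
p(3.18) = -57.34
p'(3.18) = -37.68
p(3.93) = -88.97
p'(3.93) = -46.68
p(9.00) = -479.87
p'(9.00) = -107.52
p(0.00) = 1.81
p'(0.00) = 0.48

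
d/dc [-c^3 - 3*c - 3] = -3*c^2 - 3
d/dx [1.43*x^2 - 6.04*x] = 2.86*x - 6.04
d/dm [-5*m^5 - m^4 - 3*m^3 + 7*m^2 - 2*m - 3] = -25*m^4 - 4*m^3 - 9*m^2 + 14*m - 2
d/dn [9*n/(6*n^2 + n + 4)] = 18*(2 - 3*n^2)/(36*n^4 + 12*n^3 + 49*n^2 + 8*n + 16)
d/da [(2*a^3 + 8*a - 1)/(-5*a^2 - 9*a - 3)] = (-10*a^4 - 36*a^3 + 22*a^2 - 10*a - 33)/(25*a^4 + 90*a^3 + 111*a^2 + 54*a + 9)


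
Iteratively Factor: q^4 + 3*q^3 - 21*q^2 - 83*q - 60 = (q - 5)*(q^3 + 8*q^2 + 19*q + 12) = (q - 5)*(q + 4)*(q^2 + 4*q + 3) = (q - 5)*(q + 1)*(q + 4)*(q + 3)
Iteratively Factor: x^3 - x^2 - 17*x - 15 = (x - 5)*(x^2 + 4*x + 3) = (x - 5)*(x + 1)*(x + 3)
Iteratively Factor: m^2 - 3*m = (m)*(m - 3)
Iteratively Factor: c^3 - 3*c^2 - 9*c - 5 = (c - 5)*(c^2 + 2*c + 1) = (c - 5)*(c + 1)*(c + 1)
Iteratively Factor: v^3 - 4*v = (v)*(v^2 - 4) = v*(v - 2)*(v + 2)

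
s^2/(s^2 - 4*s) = s/(s - 4)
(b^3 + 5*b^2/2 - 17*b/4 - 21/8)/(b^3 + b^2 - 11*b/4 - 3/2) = (b + 7/2)/(b + 2)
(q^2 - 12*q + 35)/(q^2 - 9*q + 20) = (q - 7)/(q - 4)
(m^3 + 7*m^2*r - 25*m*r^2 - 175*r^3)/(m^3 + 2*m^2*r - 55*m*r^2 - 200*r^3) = (-m^2 - 2*m*r + 35*r^2)/(-m^2 + 3*m*r + 40*r^2)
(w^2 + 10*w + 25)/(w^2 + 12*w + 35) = (w + 5)/(w + 7)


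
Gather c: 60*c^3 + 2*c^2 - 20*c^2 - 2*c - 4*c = 60*c^3 - 18*c^2 - 6*c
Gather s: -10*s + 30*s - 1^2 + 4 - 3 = 20*s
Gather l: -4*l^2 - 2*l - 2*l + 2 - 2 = -4*l^2 - 4*l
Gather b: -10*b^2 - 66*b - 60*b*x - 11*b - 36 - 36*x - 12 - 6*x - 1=-10*b^2 + b*(-60*x - 77) - 42*x - 49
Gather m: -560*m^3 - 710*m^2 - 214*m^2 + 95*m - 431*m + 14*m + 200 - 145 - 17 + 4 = -560*m^3 - 924*m^2 - 322*m + 42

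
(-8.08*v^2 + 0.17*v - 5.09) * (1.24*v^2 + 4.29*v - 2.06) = -10.0192*v^4 - 34.4524*v^3 + 11.0625*v^2 - 22.1863*v + 10.4854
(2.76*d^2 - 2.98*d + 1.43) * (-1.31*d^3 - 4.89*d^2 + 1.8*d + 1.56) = -3.6156*d^5 - 9.5926*d^4 + 17.6669*d^3 - 8.0511*d^2 - 2.0748*d + 2.2308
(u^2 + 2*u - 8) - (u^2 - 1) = 2*u - 7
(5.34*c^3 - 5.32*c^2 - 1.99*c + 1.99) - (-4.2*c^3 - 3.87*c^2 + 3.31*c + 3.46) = 9.54*c^3 - 1.45*c^2 - 5.3*c - 1.47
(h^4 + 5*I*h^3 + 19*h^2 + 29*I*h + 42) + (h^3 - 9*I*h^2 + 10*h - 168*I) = h^4 + h^3 + 5*I*h^3 + 19*h^2 - 9*I*h^2 + 10*h + 29*I*h + 42 - 168*I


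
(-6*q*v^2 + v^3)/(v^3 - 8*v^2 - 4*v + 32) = v^2*(-6*q + v)/(v^3 - 8*v^2 - 4*v + 32)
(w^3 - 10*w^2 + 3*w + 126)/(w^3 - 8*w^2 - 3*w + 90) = (w - 7)/(w - 5)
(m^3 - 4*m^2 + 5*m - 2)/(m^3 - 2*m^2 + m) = (m - 2)/m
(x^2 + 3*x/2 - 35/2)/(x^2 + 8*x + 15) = (x - 7/2)/(x + 3)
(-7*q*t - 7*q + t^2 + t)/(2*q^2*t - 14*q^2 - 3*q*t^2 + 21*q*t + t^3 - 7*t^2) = (-7*q*t - 7*q + t^2 + t)/(2*q^2*t - 14*q^2 - 3*q*t^2 + 21*q*t + t^3 - 7*t^2)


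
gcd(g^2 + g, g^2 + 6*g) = g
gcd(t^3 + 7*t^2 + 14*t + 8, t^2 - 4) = t + 2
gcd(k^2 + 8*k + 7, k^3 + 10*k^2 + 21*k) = k + 7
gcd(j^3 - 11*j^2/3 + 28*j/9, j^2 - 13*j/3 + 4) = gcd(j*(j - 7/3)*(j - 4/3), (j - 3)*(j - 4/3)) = j - 4/3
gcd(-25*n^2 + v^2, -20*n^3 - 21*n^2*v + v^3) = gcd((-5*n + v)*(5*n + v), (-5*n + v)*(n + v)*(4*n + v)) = -5*n + v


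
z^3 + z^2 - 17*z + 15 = (z - 3)*(z - 1)*(z + 5)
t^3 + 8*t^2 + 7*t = t*(t + 1)*(t + 7)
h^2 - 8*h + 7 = (h - 7)*(h - 1)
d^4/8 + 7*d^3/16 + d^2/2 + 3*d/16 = d*(d/4 + 1/4)*(d/2 + 1/2)*(d + 3/2)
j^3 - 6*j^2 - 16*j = j*(j - 8)*(j + 2)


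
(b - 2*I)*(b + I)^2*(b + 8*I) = b^4 + 8*I*b^3 + 3*b^2 + 26*I*b - 16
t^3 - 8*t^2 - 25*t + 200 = (t - 8)*(t - 5)*(t + 5)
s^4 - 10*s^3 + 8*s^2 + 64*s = s*(s - 8)*(s - 4)*(s + 2)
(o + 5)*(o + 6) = o^2 + 11*o + 30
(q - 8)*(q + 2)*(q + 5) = q^3 - q^2 - 46*q - 80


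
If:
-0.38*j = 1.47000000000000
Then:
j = -3.87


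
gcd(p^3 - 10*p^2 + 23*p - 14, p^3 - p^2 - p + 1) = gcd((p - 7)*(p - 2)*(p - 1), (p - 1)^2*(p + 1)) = p - 1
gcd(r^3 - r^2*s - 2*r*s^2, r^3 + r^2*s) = r^2 + r*s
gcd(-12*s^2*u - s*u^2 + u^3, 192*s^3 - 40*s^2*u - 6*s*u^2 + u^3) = 4*s - u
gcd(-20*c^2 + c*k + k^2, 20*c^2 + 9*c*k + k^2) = 5*c + k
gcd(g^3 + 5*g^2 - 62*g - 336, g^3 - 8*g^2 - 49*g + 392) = g^2 - g - 56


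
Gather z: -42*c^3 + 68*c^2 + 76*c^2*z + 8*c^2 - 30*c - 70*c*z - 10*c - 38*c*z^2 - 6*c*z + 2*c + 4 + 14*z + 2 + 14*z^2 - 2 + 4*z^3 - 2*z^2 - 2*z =-42*c^3 + 76*c^2 - 38*c + 4*z^3 + z^2*(12 - 38*c) + z*(76*c^2 - 76*c + 12) + 4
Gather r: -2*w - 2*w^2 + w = -2*w^2 - w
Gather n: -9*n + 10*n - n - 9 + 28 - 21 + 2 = 0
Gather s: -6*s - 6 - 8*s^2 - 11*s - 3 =-8*s^2 - 17*s - 9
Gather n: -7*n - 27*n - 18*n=-52*n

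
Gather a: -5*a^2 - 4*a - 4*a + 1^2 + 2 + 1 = -5*a^2 - 8*a + 4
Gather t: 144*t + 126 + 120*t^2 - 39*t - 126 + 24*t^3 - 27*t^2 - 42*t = 24*t^3 + 93*t^2 + 63*t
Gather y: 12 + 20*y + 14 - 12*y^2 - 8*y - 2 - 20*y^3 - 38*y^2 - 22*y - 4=-20*y^3 - 50*y^2 - 10*y + 20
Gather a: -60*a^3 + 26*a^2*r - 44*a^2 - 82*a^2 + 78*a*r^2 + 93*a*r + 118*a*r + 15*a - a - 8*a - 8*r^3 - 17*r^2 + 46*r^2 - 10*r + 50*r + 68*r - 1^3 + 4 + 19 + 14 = -60*a^3 + a^2*(26*r - 126) + a*(78*r^2 + 211*r + 6) - 8*r^3 + 29*r^2 + 108*r + 36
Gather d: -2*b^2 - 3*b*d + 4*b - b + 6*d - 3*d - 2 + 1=-2*b^2 + 3*b + d*(3 - 3*b) - 1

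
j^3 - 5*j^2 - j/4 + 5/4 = (j - 5)*(j - 1/2)*(j + 1/2)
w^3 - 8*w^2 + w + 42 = (w - 7)*(w - 3)*(w + 2)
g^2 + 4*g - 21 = (g - 3)*(g + 7)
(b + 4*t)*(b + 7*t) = b^2 + 11*b*t + 28*t^2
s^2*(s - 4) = s^3 - 4*s^2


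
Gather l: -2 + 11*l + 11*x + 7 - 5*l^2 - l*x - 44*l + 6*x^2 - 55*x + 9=-5*l^2 + l*(-x - 33) + 6*x^2 - 44*x + 14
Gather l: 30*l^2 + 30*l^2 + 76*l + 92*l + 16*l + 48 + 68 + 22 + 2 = 60*l^2 + 184*l + 140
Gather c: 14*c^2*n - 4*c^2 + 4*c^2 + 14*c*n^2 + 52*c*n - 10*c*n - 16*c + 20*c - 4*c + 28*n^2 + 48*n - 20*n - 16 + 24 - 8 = 14*c^2*n + c*(14*n^2 + 42*n) + 28*n^2 + 28*n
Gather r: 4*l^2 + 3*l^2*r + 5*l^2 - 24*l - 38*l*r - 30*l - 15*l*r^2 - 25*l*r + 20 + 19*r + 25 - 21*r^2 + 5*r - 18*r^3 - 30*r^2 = 9*l^2 - 54*l - 18*r^3 + r^2*(-15*l - 51) + r*(3*l^2 - 63*l + 24) + 45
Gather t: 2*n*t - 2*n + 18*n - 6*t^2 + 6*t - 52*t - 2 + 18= 16*n - 6*t^2 + t*(2*n - 46) + 16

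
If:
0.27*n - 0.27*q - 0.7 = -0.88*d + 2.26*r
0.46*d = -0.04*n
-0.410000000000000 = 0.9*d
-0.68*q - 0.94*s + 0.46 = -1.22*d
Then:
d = -0.46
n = 5.24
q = -1.38235294117647*s - 0.140849673202614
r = 0.165148360229047*s + 0.155593151714963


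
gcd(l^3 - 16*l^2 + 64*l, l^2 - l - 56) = l - 8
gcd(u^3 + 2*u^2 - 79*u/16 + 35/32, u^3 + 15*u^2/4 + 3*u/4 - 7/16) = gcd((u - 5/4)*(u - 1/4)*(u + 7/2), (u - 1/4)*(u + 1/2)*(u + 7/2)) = u^2 + 13*u/4 - 7/8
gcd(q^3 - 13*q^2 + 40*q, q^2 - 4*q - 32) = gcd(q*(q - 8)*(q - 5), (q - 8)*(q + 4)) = q - 8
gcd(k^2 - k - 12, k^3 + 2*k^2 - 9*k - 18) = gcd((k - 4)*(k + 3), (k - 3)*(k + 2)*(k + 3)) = k + 3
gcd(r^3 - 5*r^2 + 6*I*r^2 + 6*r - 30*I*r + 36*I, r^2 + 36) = r + 6*I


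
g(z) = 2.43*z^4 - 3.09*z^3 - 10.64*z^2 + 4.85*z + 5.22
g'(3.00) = 120.02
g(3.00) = 37.41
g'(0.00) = 4.85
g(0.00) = 5.22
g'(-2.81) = -224.22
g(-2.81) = 127.64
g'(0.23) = -0.42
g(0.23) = 5.74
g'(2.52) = 47.91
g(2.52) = -1.58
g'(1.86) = -4.25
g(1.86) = -13.37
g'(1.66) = -11.56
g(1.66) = -11.73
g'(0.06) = 3.54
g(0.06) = 5.47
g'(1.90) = -2.38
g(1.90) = -13.50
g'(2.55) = 51.48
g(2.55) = -0.09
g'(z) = 9.72*z^3 - 9.27*z^2 - 21.28*z + 4.85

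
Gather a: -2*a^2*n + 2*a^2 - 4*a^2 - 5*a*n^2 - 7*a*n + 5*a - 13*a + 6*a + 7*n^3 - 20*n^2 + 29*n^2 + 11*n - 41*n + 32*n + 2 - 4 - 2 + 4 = a^2*(-2*n - 2) + a*(-5*n^2 - 7*n - 2) + 7*n^3 + 9*n^2 + 2*n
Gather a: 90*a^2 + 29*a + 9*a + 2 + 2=90*a^2 + 38*a + 4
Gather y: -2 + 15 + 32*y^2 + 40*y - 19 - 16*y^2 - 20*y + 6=16*y^2 + 20*y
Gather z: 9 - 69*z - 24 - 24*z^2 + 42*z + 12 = -24*z^2 - 27*z - 3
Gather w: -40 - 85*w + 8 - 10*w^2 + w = -10*w^2 - 84*w - 32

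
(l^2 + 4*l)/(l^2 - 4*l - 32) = l/(l - 8)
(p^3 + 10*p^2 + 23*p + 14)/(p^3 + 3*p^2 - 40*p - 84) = (p + 1)/(p - 6)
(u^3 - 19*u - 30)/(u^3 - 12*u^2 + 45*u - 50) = (u^2 + 5*u + 6)/(u^2 - 7*u + 10)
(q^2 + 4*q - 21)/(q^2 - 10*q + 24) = (q^2 + 4*q - 21)/(q^2 - 10*q + 24)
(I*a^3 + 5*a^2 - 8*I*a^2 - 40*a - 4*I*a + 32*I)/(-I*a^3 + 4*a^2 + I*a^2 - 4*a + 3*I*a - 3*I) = (-a^3 + a^2*(8 + 5*I) + a*(4 - 40*I) - 32)/(a^3 + a^2*(-1 + 4*I) + a*(-3 - 4*I) + 3)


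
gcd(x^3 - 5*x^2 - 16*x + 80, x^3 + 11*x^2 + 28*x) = x + 4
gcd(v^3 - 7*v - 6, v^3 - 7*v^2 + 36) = v^2 - v - 6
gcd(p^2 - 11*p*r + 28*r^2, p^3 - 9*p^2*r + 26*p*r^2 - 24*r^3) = p - 4*r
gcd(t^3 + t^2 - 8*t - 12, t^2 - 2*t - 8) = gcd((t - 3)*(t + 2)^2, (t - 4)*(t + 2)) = t + 2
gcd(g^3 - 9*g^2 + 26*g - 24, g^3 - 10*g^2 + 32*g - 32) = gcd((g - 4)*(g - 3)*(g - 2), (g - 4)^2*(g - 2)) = g^2 - 6*g + 8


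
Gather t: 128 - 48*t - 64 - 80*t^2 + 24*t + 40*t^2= -40*t^2 - 24*t + 64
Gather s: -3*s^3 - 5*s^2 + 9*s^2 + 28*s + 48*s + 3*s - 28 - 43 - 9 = -3*s^3 + 4*s^2 + 79*s - 80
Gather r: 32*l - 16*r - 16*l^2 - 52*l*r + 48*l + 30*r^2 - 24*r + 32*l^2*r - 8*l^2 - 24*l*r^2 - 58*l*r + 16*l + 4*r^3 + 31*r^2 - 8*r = -24*l^2 + 96*l + 4*r^3 + r^2*(61 - 24*l) + r*(32*l^2 - 110*l - 48)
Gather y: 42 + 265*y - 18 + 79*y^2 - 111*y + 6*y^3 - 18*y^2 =6*y^3 + 61*y^2 + 154*y + 24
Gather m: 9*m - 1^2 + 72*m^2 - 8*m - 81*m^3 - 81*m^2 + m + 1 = -81*m^3 - 9*m^2 + 2*m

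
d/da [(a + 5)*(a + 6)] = 2*a + 11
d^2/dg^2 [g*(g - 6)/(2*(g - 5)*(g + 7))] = (-8*g^3 + 105*g^2 - 630*g + 805)/(g^6 + 6*g^5 - 93*g^4 - 412*g^3 + 3255*g^2 + 7350*g - 42875)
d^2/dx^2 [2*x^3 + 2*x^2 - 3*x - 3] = 12*x + 4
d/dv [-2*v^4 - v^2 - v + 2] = -8*v^3 - 2*v - 1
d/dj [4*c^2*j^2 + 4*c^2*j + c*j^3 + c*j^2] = c*(8*c*j + 4*c + 3*j^2 + 2*j)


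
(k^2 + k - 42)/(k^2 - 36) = (k + 7)/(k + 6)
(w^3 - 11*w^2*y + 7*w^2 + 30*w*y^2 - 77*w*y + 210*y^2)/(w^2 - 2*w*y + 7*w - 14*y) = (-w^2 + 11*w*y - 30*y^2)/(-w + 2*y)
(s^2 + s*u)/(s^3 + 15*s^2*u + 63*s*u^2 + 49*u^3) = s/(s^2 + 14*s*u + 49*u^2)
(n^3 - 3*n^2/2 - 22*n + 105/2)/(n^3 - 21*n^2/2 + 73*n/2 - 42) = (n + 5)/(n - 4)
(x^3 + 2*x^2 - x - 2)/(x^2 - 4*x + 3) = (x^2 + 3*x + 2)/(x - 3)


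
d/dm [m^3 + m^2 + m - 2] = 3*m^2 + 2*m + 1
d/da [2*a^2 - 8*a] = 4*a - 8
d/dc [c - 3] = 1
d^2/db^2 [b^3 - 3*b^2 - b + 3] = 6*b - 6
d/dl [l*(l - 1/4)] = 2*l - 1/4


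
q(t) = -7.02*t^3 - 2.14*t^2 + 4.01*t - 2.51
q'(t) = -21.06*t^2 - 4.28*t + 4.01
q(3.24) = -250.75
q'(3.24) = -230.94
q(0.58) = -2.27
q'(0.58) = -5.56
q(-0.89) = -2.83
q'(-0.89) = -8.86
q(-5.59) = 1134.43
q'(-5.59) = -630.15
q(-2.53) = 87.33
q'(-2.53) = -119.96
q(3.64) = -354.83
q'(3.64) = -290.61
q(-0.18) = -3.26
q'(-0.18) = 4.10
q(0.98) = -7.24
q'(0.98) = -20.41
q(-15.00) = 23148.34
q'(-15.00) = -4670.29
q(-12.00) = 11771.77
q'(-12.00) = -2977.27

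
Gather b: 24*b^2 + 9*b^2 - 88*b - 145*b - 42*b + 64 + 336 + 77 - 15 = 33*b^2 - 275*b + 462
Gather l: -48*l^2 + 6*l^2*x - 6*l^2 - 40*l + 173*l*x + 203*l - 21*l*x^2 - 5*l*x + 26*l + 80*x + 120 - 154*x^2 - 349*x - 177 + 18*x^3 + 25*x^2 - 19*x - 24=l^2*(6*x - 54) + l*(-21*x^2 + 168*x + 189) + 18*x^3 - 129*x^2 - 288*x - 81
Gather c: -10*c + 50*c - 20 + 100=40*c + 80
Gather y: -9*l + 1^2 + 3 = 4 - 9*l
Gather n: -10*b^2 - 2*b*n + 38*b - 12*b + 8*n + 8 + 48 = -10*b^2 + 26*b + n*(8 - 2*b) + 56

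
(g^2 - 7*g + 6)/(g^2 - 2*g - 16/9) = 9*(-g^2 + 7*g - 6)/(-9*g^2 + 18*g + 16)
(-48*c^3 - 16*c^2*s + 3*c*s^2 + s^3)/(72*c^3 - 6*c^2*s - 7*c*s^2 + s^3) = (4*c + s)/(-6*c + s)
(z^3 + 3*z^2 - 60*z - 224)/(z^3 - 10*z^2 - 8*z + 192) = (z + 7)/(z - 6)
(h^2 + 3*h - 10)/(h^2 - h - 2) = (h + 5)/(h + 1)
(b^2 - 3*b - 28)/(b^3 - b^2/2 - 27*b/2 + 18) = 2*(b - 7)/(2*b^2 - 9*b + 9)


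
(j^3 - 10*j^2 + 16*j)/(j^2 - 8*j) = j - 2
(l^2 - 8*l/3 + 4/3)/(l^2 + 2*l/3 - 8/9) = 3*(l - 2)/(3*l + 4)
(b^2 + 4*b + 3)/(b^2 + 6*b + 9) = (b + 1)/(b + 3)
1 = 1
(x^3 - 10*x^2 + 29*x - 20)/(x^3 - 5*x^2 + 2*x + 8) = (x^2 - 6*x + 5)/(x^2 - x - 2)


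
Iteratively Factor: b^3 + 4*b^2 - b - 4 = (b + 4)*(b^2 - 1) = (b + 1)*(b + 4)*(b - 1)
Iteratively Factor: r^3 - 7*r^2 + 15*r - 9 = (r - 3)*(r^2 - 4*r + 3) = (r - 3)^2*(r - 1)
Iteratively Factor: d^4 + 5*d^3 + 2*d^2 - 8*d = (d + 4)*(d^3 + d^2 - 2*d) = (d - 1)*(d + 4)*(d^2 + 2*d) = (d - 1)*(d + 2)*(d + 4)*(d)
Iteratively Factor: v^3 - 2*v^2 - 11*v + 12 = (v - 4)*(v^2 + 2*v - 3) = (v - 4)*(v + 3)*(v - 1)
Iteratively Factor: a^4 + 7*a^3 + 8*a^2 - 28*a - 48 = (a + 2)*(a^3 + 5*a^2 - 2*a - 24) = (a + 2)*(a + 4)*(a^2 + a - 6) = (a - 2)*(a + 2)*(a + 4)*(a + 3)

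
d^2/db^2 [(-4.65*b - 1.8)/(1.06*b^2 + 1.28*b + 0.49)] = (-(2.12*b + 1.28)*(4.24*b + 2.56)*(4.65*b + 1.8) + (29.574*b + 15.72)*(1.06*b^2 + 1.28*b + 0.49))/(1.06*b^2 + 1.28*b + 0.49)^3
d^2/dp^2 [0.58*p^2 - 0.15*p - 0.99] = 1.16000000000000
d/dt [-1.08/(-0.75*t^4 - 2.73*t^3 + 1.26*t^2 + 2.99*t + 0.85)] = (-3.24*t^3 - 8.8452*t^2 + 2.7216*t + 3.2292)/(-0.75*t^4 - 2.73*t^3 + 1.26*t^2 + 2.99*t + 0.85)^2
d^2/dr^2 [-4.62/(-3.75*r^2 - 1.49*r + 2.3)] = (-129.9375*r^2 - 51.6285*r + 4.62*(7.5*r + 1.49)*(15.0*r + 2.98) + 79.695)/(3.75*r^2 + 1.49*r - 2.3)^3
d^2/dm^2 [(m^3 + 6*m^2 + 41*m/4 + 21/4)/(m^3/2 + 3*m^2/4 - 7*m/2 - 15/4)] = 6*(24*m^3 + 204*m^2 + 642*m + 617)/(8*m^6 + 12*m^5 - 174*m^4 - 179*m^3 + 1305*m^2 + 675*m - 3375)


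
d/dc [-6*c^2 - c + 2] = -12*c - 1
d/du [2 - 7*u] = -7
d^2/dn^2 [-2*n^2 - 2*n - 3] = -4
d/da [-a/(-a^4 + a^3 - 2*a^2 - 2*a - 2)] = (-3*a^4 + 2*a^3 - 2*a^2 + 2)/(a^8 - 2*a^7 + 5*a^6 + 4*a^4 + 4*a^3 + 12*a^2 + 8*a + 4)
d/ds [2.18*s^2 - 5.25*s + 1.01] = 4.36*s - 5.25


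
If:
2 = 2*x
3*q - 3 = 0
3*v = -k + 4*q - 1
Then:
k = 3 - 3*v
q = 1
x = 1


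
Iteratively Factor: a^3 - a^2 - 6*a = (a)*(a^2 - a - 6) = a*(a + 2)*(a - 3)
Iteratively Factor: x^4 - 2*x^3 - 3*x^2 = (x)*(x^3 - 2*x^2 - 3*x) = x^2*(x^2 - 2*x - 3) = x^2*(x + 1)*(x - 3)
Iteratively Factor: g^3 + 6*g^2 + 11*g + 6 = (g + 2)*(g^2 + 4*g + 3) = (g + 1)*(g + 2)*(g + 3)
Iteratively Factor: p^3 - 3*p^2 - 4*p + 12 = (p - 2)*(p^2 - p - 6) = (p - 3)*(p - 2)*(p + 2)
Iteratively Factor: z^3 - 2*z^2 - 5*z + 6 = (z + 2)*(z^2 - 4*z + 3) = (z - 1)*(z + 2)*(z - 3)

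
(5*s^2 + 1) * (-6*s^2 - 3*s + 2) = -30*s^4 - 15*s^3 + 4*s^2 - 3*s + 2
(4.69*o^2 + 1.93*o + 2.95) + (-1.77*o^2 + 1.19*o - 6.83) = 2.92*o^2 + 3.12*o - 3.88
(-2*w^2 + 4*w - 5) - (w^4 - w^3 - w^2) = -w^4 + w^3 - w^2 + 4*w - 5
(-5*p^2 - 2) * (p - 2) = -5*p^3 + 10*p^2 - 2*p + 4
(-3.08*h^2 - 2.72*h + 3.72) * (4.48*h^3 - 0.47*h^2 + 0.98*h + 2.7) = -13.7984*h^5 - 10.738*h^4 + 14.9256*h^3 - 12.73*h^2 - 3.6984*h + 10.044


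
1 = 1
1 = 1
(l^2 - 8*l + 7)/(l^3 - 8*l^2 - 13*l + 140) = (l - 1)/(l^2 - l - 20)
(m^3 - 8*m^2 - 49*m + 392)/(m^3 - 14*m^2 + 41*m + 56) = (m + 7)/(m + 1)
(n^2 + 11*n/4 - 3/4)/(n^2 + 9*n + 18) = (n - 1/4)/(n + 6)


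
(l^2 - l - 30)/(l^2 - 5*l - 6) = (l + 5)/(l + 1)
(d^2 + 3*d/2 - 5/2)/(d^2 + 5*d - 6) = (d + 5/2)/(d + 6)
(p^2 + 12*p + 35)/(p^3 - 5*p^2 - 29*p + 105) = (p + 7)/(p^2 - 10*p + 21)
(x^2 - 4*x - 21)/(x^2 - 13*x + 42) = (x + 3)/(x - 6)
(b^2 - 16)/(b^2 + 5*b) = (b^2 - 16)/(b*(b + 5))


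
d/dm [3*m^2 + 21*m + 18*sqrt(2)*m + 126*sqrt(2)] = 6*m + 21 + 18*sqrt(2)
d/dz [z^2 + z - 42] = 2*z + 1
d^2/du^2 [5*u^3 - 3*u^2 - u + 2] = 30*u - 6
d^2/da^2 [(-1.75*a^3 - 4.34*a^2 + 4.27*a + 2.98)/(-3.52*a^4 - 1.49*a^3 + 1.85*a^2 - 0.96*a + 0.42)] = (43.3664*a^9 + 322.646016*a^8 - 429.933504*a^7 - 1094.140598*a^6 - 487.841778*a^5 + 556.993866*a^4 + 1.82735000000002*a^3 - 196.170108*a^2 + 42.324516*a - 2.773992)/(43.614208*a^12 + 55.385088*a^11 - 45.322464*a^10 - 19.224979*a^9 + 38.418189*a^8 - 29.033553*a^7 + 1.135945*a^6 + 12.407148*a^5 - 11.169054*a^4 + 6.148764*a^3 - 2.140236*a^2 + 0.508032*a - 0.074088)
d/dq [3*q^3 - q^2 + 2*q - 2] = 9*q^2 - 2*q + 2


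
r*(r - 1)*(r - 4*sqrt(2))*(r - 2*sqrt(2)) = r^4 - 6*sqrt(2)*r^3 - r^3 + 6*sqrt(2)*r^2 + 16*r^2 - 16*r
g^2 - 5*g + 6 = (g - 3)*(g - 2)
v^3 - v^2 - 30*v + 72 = (v - 4)*(v - 3)*(v + 6)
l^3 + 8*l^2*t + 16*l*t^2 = l*(l + 4*t)^2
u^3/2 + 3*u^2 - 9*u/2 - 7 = (u/2 + 1/2)*(u - 2)*(u + 7)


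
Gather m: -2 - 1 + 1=-2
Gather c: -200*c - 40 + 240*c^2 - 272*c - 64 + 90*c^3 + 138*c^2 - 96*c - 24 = 90*c^3 + 378*c^2 - 568*c - 128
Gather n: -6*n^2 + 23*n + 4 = -6*n^2 + 23*n + 4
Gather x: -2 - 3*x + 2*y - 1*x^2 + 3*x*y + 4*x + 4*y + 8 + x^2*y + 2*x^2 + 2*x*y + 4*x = x^2*(y + 1) + x*(5*y + 5) + 6*y + 6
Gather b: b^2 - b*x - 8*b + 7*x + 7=b^2 + b*(-x - 8) + 7*x + 7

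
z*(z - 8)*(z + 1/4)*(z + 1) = z^4 - 27*z^3/4 - 39*z^2/4 - 2*z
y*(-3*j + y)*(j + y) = -3*j^2*y - 2*j*y^2 + y^3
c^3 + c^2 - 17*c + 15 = (c - 3)*(c - 1)*(c + 5)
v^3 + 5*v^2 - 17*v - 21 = (v - 3)*(v + 1)*(v + 7)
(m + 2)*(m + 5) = m^2 + 7*m + 10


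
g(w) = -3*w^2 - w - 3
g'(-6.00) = 35.00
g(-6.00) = -105.00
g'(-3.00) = 17.00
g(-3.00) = -27.00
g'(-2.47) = 13.82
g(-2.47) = -18.83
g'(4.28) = -26.68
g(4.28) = -62.24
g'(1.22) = -8.32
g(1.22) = -8.69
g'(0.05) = -1.30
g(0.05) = -3.06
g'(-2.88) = 16.28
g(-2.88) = -25.00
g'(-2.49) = 13.94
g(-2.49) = -19.11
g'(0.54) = -4.24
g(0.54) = -4.41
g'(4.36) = -27.16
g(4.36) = -64.39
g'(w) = -6*w - 1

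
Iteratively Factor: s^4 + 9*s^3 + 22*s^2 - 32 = (s + 2)*(s^3 + 7*s^2 + 8*s - 16) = (s + 2)*(s + 4)*(s^2 + 3*s - 4) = (s - 1)*(s + 2)*(s + 4)*(s + 4)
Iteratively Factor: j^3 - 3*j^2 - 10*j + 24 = (j - 2)*(j^2 - j - 12) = (j - 2)*(j + 3)*(j - 4)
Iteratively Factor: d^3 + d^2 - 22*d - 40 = (d - 5)*(d^2 + 6*d + 8) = (d - 5)*(d + 4)*(d + 2)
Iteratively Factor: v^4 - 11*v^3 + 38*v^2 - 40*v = (v - 4)*(v^3 - 7*v^2 + 10*v) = (v - 5)*(v - 4)*(v^2 - 2*v) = v*(v - 5)*(v - 4)*(v - 2)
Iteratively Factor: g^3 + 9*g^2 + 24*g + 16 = (g + 1)*(g^2 + 8*g + 16) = (g + 1)*(g + 4)*(g + 4)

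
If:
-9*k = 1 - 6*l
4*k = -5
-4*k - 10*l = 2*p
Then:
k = -5/4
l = -41/24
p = 265/24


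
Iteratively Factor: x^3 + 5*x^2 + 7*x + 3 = (x + 3)*(x^2 + 2*x + 1) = (x + 1)*(x + 3)*(x + 1)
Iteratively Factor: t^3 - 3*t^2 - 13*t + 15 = (t - 5)*(t^2 + 2*t - 3) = (t - 5)*(t - 1)*(t + 3)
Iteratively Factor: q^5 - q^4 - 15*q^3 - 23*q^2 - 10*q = (q + 1)*(q^4 - 2*q^3 - 13*q^2 - 10*q) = (q + 1)*(q + 2)*(q^3 - 4*q^2 - 5*q) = (q - 5)*(q + 1)*(q + 2)*(q^2 + q) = q*(q - 5)*(q + 1)*(q + 2)*(q + 1)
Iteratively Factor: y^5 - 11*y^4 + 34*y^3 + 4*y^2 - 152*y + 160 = (y - 2)*(y^4 - 9*y^3 + 16*y^2 + 36*y - 80) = (y - 4)*(y - 2)*(y^3 - 5*y^2 - 4*y + 20) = (y - 4)*(y - 2)*(y + 2)*(y^2 - 7*y + 10) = (y - 4)*(y - 2)^2*(y + 2)*(y - 5)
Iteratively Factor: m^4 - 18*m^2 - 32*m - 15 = (m + 3)*(m^3 - 3*m^2 - 9*m - 5) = (m - 5)*(m + 3)*(m^2 + 2*m + 1) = (m - 5)*(m + 1)*(m + 3)*(m + 1)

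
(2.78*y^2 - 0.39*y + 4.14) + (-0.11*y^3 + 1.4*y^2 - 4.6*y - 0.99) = -0.11*y^3 + 4.18*y^2 - 4.99*y + 3.15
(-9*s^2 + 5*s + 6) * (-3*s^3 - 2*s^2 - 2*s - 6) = 27*s^5 + 3*s^4 - 10*s^3 + 32*s^2 - 42*s - 36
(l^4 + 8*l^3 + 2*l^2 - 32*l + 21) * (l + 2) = l^5 + 10*l^4 + 18*l^3 - 28*l^2 - 43*l + 42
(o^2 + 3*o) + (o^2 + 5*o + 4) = 2*o^2 + 8*o + 4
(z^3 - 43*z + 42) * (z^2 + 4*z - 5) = z^5 + 4*z^4 - 48*z^3 - 130*z^2 + 383*z - 210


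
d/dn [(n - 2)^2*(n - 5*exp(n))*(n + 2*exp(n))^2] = (n - 2)*(n + 2*exp(n))*((1 - 5*exp(n))*(n - 2)*(n + 2*exp(n)) + 2*(n - 2)*(n - 5*exp(n))*(2*exp(n) + 1) + 2*(n - 5*exp(n))*(n + 2*exp(n)))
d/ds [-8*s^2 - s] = -16*s - 1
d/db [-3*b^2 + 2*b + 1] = 2 - 6*b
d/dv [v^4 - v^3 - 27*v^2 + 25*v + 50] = 4*v^3 - 3*v^2 - 54*v + 25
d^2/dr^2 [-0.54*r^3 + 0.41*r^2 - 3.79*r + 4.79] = 0.82 - 3.24*r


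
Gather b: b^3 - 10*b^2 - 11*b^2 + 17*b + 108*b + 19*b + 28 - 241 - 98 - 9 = b^3 - 21*b^2 + 144*b - 320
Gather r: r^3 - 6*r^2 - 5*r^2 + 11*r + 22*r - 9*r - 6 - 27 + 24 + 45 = r^3 - 11*r^2 + 24*r + 36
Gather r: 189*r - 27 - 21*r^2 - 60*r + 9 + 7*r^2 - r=-14*r^2 + 128*r - 18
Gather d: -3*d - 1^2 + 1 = -3*d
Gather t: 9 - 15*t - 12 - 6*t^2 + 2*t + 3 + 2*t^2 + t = -4*t^2 - 12*t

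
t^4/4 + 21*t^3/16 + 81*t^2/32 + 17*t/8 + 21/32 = (t/4 + 1/4)*(t + 1)*(t + 3/2)*(t + 7/4)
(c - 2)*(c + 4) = c^2 + 2*c - 8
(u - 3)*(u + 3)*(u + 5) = u^3 + 5*u^2 - 9*u - 45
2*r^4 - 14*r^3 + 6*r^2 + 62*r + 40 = (r - 5)*(r - 4)*(sqrt(2)*r + sqrt(2))^2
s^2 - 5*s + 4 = (s - 4)*(s - 1)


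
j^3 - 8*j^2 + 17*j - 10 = (j - 5)*(j - 2)*(j - 1)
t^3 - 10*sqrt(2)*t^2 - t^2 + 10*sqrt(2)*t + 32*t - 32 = (t - 1)*(t - 8*sqrt(2))*(t - 2*sqrt(2))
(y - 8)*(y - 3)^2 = y^3 - 14*y^2 + 57*y - 72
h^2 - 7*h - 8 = (h - 8)*(h + 1)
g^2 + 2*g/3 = g*(g + 2/3)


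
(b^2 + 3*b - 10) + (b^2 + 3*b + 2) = 2*b^2 + 6*b - 8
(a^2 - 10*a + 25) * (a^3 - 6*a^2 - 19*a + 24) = a^5 - 16*a^4 + 66*a^3 + 64*a^2 - 715*a + 600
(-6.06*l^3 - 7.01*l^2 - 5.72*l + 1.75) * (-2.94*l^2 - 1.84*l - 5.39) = 17.8164*l^5 + 31.7598*l^4 + 62.3786*l^3 + 43.1637*l^2 + 27.6108*l - 9.4325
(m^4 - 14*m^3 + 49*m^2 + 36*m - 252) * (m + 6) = m^5 - 8*m^4 - 35*m^3 + 330*m^2 - 36*m - 1512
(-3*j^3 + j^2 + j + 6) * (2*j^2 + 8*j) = -6*j^5 - 22*j^4 + 10*j^3 + 20*j^2 + 48*j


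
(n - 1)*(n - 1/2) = n^2 - 3*n/2 + 1/2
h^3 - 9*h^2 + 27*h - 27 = (h - 3)^3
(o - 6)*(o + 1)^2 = o^3 - 4*o^2 - 11*o - 6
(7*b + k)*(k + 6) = 7*b*k + 42*b + k^2 + 6*k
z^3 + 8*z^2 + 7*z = z*(z + 1)*(z + 7)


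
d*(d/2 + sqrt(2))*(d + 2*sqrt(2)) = d^3/2 + 2*sqrt(2)*d^2 + 4*d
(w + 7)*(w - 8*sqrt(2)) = w^2 - 8*sqrt(2)*w + 7*w - 56*sqrt(2)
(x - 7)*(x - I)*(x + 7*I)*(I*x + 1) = I*x^4 - 5*x^3 - 7*I*x^3 + 35*x^2 + 13*I*x^2 + 7*x - 91*I*x - 49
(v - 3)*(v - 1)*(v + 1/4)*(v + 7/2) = v^4 - v^3/4 - 89*v^2/8 + 31*v/4 + 21/8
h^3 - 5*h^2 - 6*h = h*(h - 6)*(h + 1)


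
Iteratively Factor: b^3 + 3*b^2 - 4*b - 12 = (b - 2)*(b^2 + 5*b + 6) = (b - 2)*(b + 3)*(b + 2)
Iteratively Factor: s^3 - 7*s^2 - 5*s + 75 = (s - 5)*(s^2 - 2*s - 15) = (s - 5)*(s + 3)*(s - 5)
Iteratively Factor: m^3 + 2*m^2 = (m)*(m^2 + 2*m) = m*(m + 2)*(m)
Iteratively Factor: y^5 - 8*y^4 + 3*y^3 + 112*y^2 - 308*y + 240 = (y - 3)*(y^4 - 5*y^3 - 12*y^2 + 76*y - 80) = (y - 3)*(y - 2)*(y^3 - 3*y^2 - 18*y + 40) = (y - 3)*(y - 2)*(y + 4)*(y^2 - 7*y + 10) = (y - 3)*(y - 2)^2*(y + 4)*(y - 5)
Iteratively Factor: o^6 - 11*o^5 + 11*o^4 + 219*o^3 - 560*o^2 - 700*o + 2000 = (o + 2)*(o^5 - 13*o^4 + 37*o^3 + 145*o^2 - 850*o + 1000) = (o - 5)*(o + 2)*(o^4 - 8*o^3 - 3*o^2 + 130*o - 200) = (o - 5)*(o - 2)*(o + 2)*(o^3 - 6*o^2 - 15*o + 100) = (o - 5)^2*(o - 2)*(o + 2)*(o^2 - o - 20) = (o - 5)^2*(o - 2)*(o + 2)*(o + 4)*(o - 5)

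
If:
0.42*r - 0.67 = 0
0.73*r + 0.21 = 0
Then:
No Solution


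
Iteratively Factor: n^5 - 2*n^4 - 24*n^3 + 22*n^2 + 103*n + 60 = (n - 5)*(n^4 + 3*n^3 - 9*n^2 - 23*n - 12) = (n - 5)*(n + 1)*(n^3 + 2*n^2 - 11*n - 12) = (n - 5)*(n + 1)^2*(n^2 + n - 12) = (n - 5)*(n + 1)^2*(n + 4)*(n - 3)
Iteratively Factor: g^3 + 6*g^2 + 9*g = (g + 3)*(g^2 + 3*g) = (g + 3)^2*(g)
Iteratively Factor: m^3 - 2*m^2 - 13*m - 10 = (m + 2)*(m^2 - 4*m - 5) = (m + 1)*(m + 2)*(m - 5)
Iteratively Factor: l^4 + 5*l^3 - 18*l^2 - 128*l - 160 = (l + 2)*(l^3 + 3*l^2 - 24*l - 80) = (l - 5)*(l + 2)*(l^2 + 8*l + 16) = (l - 5)*(l + 2)*(l + 4)*(l + 4)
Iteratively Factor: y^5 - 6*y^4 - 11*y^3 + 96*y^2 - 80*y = (y - 5)*(y^4 - y^3 - 16*y^2 + 16*y) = (y - 5)*(y - 1)*(y^3 - 16*y) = (y - 5)*(y - 4)*(y - 1)*(y^2 + 4*y) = y*(y - 5)*(y - 4)*(y - 1)*(y + 4)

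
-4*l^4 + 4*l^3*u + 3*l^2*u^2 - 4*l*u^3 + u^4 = (-2*l + u)^2*(-l + u)*(l + u)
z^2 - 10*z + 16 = (z - 8)*(z - 2)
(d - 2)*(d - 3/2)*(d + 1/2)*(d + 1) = d^4 - 2*d^3 - 7*d^2/4 + 11*d/4 + 3/2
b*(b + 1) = b^2 + b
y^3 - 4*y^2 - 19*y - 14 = (y - 7)*(y + 1)*(y + 2)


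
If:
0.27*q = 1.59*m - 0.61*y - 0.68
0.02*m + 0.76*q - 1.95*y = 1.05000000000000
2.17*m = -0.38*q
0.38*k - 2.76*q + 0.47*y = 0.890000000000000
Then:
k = -0.03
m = 0.08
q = -0.45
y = -0.71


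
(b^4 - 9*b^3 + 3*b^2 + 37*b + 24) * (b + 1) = b^5 - 8*b^4 - 6*b^3 + 40*b^2 + 61*b + 24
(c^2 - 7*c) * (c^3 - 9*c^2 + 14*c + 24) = c^5 - 16*c^4 + 77*c^3 - 74*c^2 - 168*c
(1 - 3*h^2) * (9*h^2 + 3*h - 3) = -27*h^4 - 9*h^3 + 18*h^2 + 3*h - 3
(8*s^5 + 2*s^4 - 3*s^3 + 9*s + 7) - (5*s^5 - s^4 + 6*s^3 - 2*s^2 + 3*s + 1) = 3*s^5 + 3*s^4 - 9*s^3 + 2*s^2 + 6*s + 6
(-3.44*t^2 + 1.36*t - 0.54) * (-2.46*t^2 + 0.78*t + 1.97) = 8.4624*t^4 - 6.0288*t^3 - 4.3876*t^2 + 2.258*t - 1.0638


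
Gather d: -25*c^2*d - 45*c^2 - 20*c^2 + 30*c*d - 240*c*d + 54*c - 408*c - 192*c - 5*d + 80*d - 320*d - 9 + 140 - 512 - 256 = -65*c^2 - 546*c + d*(-25*c^2 - 210*c - 245) - 637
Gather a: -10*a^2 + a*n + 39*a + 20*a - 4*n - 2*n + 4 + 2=-10*a^2 + a*(n + 59) - 6*n + 6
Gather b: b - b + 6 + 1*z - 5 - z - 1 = 0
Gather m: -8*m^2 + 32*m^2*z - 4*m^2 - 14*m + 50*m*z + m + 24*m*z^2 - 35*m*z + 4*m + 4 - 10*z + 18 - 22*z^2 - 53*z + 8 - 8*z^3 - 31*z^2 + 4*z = m^2*(32*z - 12) + m*(24*z^2 + 15*z - 9) - 8*z^3 - 53*z^2 - 59*z + 30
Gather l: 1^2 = 1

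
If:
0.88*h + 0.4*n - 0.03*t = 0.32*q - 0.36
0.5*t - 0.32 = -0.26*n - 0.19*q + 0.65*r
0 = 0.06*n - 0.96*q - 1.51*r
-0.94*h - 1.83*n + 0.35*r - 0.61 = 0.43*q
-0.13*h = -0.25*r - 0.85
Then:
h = 2.00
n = -2.65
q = 3.55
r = -2.36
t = -2.40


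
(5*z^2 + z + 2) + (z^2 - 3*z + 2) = 6*z^2 - 2*z + 4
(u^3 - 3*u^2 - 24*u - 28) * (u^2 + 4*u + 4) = u^5 + u^4 - 32*u^3 - 136*u^2 - 208*u - 112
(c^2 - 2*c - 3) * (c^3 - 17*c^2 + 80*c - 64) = c^5 - 19*c^4 + 111*c^3 - 173*c^2 - 112*c + 192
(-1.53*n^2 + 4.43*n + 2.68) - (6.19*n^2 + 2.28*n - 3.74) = -7.72*n^2 + 2.15*n + 6.42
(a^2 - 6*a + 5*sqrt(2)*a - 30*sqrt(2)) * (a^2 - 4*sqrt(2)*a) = a^4 - 6*a^3 + sqrt(2)*a^3 - 40*a^2 - 6*sqrt(2)*a^2 + 240*a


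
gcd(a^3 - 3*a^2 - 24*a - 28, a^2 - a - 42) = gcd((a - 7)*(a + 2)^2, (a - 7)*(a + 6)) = a - 7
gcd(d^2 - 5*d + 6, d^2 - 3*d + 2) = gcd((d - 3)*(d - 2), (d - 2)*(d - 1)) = d - 2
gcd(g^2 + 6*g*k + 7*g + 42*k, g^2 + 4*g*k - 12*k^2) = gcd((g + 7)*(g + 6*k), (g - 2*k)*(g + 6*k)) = g + 6*k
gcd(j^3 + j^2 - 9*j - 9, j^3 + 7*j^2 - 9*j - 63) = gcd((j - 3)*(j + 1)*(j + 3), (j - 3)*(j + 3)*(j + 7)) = j^2 - 9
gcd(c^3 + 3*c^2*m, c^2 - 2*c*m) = c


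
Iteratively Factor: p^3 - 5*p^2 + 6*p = (p)*(p^2 - 5*p + 6) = p*(p - 2)*(p - 3)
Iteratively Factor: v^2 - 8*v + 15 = (v - 3)*(v - 5)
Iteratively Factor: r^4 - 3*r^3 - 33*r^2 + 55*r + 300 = (r - 5)*(r^3 + 2*r^2 - 23*r - 60) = (r - 5)*(r + 4)*(r^2 - 2*r - 15) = (r - 5)*(r + 3)*(r + 4)*(r - 5)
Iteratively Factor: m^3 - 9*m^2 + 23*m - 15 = (m - 1)*(m^2 - 8*m + 15) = (m - 5)*(m - 1)*(m - 3)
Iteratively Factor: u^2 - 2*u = (u)*(u - 2)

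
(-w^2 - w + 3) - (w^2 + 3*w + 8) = -2*w^2 - 4*w - 5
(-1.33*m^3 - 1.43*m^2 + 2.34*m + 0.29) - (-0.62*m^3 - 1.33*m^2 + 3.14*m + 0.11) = -0.71*m^3 - 0.0999999999999999*m^2 - 0.8*m + 0.18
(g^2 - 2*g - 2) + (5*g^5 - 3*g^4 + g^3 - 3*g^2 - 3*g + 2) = 5*g^5 - 3*g^4 + g^3 - 2*g^2 - 5*g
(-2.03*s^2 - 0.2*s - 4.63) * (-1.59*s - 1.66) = 3.2277*s^3 + 3.6878*s^2 + 7.6937*s + 7.6858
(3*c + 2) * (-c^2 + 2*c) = -3*c^3 + 4*c^2 + 4*c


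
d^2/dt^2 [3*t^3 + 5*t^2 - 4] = 18*t + 10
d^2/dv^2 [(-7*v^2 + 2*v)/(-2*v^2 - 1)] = 2*(-8*v^3 - 42*v^2 + 12*v + 7)/(8*v^6 + 12*v^4 + 6*v^2 + 1)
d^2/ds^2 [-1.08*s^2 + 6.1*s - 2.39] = -2.16000000000000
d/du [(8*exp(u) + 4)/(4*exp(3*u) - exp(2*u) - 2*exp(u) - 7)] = 8*((2*exp(u) + 1)*(-6*exp(2*u) + exp(u) + 1) + 4*exp(3*u) - exp(2*u) - 2*exp(u) - 7)*exp(u)/(-4*exp(3*u) + exp(2*u) + 2*exp(u) + 7)^2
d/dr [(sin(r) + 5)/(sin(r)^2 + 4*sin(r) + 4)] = -(sin(r) + 8)*cos(r)/(sin(r) + 2)^3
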